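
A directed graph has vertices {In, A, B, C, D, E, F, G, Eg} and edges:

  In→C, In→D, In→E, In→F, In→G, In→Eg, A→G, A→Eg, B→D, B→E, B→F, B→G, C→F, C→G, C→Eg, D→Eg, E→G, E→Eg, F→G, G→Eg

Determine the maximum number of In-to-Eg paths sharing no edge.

5

Assign every edge capacity 1; by Menger, the answer equals the max flow.
Path In→Eg (+1); total 1.
Path In→C→Eg (+1); total 2.
Path In→D→Eg (+1); total 3.
Path In→E→Eg (+1); total 4.
Path In→G→Eg (+1); total 5.
No residual In→Eg path; max flow = 5.
Certifying cut of size 5: {G→Eg, In→C, In→D, In→E, In→Eg}.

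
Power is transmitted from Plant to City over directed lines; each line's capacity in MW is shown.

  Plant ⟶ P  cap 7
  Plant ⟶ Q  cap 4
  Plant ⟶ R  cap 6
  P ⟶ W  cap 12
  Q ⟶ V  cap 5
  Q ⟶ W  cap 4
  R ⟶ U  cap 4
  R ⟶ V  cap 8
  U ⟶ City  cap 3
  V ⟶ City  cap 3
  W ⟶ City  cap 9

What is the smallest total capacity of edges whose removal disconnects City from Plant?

Augment Plant→P→W→City: bottleneck 7, flow now 7.
Augment Plant→Q→V→City: bottleneck 3, flow now 10.
Augment Plant→Q→W→City: bottleneck 1, flow now 11.
Augment Plant→R→U→City: bottleneck 3, flow now 14.
Augment Plant→R→V→Q→W→City: bottleneck 1, flow now 15. (uses reverse residual edge)
No augmenting path remains; maximum flow = 15.
By max-flow min-cut, the minimum cut capacity equals the max flow.
In the residual graph, reachable from Plant: {Plant, P, Q, R, U, V, W}.
Min-cut edges: U→City (3), V→City (3), W→City (9); capacity 3 + 3 + 9 = 15.

15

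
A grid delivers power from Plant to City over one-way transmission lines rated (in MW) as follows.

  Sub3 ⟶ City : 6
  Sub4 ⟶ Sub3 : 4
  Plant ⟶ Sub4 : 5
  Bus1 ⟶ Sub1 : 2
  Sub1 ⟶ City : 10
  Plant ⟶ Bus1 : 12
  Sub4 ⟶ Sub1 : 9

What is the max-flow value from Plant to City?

Augment Plant→Sub4→Sub3→City: bottleneck 4, flow now 4.
Augment Plant→Sub4→Sub1→City: bottleneck 1, flow now 5.
Augment Plant→Bus1→Sub1→City: bottleneck 2, flow now 7.
No augmenting path remains; maximum flow = 7.
In the residual graph, reachable from Plant: {Plant, Bus1}.
Min-cut edges: Plant→Sub4 (5), Bus1→Sub1 (2); capacity 5 + 2 = 7.
This cut is saturated, so no flow can exceed 7.

7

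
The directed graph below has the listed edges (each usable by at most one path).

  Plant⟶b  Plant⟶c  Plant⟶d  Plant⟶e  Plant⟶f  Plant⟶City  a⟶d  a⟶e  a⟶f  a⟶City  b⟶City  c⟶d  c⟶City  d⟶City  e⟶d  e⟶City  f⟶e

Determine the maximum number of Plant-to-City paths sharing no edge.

5

Assign every edge capacity 1; by Menger, the answer equals the max flow.
Path Plant→City (+1); total 1.
Path Plant→b→City (+1); total 2.
Path Plant→c→City (+1); total 3.
Path Plant→d→City (+1); total 4.
Path Plant→e→City (+1); total 5.
No residual Plant→City path; max flow = 5.
Certifying cut of size 5: {Plant→City, Plant→b, Plant→c, d→City, e→City}.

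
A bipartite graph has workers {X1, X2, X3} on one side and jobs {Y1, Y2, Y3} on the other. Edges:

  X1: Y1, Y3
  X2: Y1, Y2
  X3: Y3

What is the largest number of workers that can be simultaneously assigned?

Unit-capacity flow: source→left, listed edges, right→sink; max matching = max flow.
Augmenting path X1→Y1 (+1); matched 1.
Augmenting path X2→Y2 (+1); matched 2.
Augmenting path X3→Y3 (+1); matched 3.
No augmenting path remains; maximum matching = 3.
König certificate: {X1, X2, X3} is a vertex cover of size 3 (every listed pair touches it), so no matching can be larger.

3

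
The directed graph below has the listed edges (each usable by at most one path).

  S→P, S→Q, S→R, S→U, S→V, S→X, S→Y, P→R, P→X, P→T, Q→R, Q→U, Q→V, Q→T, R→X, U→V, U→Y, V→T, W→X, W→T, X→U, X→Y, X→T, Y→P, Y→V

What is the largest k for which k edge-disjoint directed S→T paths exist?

4

Assign every edge capacity 1; by Menger, the answer equals the max flow.
Path S→P→T (+1); total 1.
Path S→Q→T (+1); total 2.
Path S→V→T (+1); total 3.
Path S→X→T (+1); total 4.
No residual S→T path; max flow = 4.
Certifying cut of size 4: {P→T, S→Q, V→T, X→T}.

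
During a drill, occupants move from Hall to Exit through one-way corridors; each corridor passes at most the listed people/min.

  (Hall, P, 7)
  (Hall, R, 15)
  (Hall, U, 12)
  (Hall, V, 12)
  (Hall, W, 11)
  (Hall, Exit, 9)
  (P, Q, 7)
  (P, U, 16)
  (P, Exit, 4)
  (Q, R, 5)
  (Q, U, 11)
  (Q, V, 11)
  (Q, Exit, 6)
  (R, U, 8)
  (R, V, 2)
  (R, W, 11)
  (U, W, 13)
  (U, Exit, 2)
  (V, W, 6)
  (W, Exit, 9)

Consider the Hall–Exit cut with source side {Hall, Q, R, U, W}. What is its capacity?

58

Edges leaving {Hall, Q, R, U, W}: Hall→P (7), Hall→V (12), Hall→Exit (9), Q→V (11), Q→Exit (6), R→V (2), U→Exit (2), W→Exit (9).
Cut capacity = 7 + 12 + 9 + 11 + 6 + 2 + 2 + 9 = 58.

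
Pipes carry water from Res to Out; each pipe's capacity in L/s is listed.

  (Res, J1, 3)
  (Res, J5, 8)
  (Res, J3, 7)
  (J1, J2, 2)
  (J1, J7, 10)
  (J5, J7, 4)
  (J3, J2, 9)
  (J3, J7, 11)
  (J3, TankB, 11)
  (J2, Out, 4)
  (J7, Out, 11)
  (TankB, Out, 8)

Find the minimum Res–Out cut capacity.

14

Augment Res→J1→J2→Out: bottleneck 2, flow now 2.
Augment Res→J1→J7→Out: bottleneck 1, flow now 3.
Augment Res→J5→J7→Out: bottleneck 4, flow now 7.
Augment Res→J3→J2→Out: bottleneck 2, flow now 9.
Augment Res→J3→J7→Out: bottleneck 5, flow now 14.
No augmenting path remains; maximum flow = 14.
By max-flow min-cut, the minimum cut capacity equals the max flow.
In the residual graph, reachable from Res: {Res, J5}.
Min-cut edges: Res→J1 (3), Res→J3 (7), J5→J7 (4); capacity 3 + 7 + 4 = 14.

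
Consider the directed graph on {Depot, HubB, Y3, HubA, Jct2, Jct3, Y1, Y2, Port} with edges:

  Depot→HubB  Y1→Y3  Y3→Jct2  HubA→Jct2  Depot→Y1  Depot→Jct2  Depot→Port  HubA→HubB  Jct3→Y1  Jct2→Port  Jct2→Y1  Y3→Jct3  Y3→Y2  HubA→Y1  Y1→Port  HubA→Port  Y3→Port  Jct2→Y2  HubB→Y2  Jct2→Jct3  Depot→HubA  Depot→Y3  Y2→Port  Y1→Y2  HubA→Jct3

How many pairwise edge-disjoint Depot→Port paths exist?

6

Assign every edge capacity 1; by Menger, the answer equals the max flow.
Path Depot→Port (+1); total 1.
Path Depot→Y3→Port (+1); total 2.
Path Depot→HubA→Port (+1); total 3.
Path Depot→Jct2→Port (+1); total 4.
Path Depot→Y1→Port (+1); total 5.
Path Depot→HubB→Y2→Port (+1); total 6.
No residual Depot→Port path; max flow = 6.
Certifying cut of size 6: {Depot→HubA, Depot→HubB, Depot→Jct2, Depot→Port, Depot→Y1, Depot→Y3}.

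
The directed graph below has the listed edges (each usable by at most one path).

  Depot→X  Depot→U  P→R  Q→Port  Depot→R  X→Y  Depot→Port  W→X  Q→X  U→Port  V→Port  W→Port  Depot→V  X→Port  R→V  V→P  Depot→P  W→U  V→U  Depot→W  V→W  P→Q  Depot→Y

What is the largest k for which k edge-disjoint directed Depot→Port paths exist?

6

Assign every edge capacity 1; by Menger, the answer equals the max flow.
Path Depot→Port (+1); total 1.
Path Depot→U→Port (+1); total 2.
Path Depot→V→Port (+1); total 3.
Path Depot→W→Port (+1); total 4.
Path Depot→X→Port (+1); total 5.
Path Depot→P→Q→Port (+1); total 6.
No residual Depot→Port path; max flow = 6.
Certifying cut of size 6: {Depot→Port, P→Q, U→Port, V→Port, W→Port, X→Port}.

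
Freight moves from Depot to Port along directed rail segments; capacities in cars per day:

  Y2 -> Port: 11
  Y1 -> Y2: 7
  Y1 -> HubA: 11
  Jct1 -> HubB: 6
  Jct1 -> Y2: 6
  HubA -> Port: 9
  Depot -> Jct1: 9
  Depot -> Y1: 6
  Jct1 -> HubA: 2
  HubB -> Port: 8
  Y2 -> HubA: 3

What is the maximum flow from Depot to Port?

Augment Depot→Y1→HubA→Port: bottleneck 6, flow now 6.
Augment Depot→Jct1→HubB→Port: bottleneck 6, flow now 12.
Augment Depot→Jct1→HubA→Port: bottleneck 2, flow now 14.
Augment Depot→Jct1→Y2→Port: bottleneck 1, flow now 15.
No augmenting path remains; maximum flow = 15.
In the residual graph, reachable from Depot: {Depot}.
Min-cut edges: Depot→Y1 (6), Depot→Jct1 (9); capacity 6 + 9 = 15.
This cut is saturated, so no flow can exceed 15.

15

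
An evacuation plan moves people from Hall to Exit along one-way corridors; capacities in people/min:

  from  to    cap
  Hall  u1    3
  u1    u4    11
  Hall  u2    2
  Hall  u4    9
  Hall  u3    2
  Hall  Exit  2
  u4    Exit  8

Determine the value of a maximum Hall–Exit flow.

10

Augment Hall→Exit: bottleneck 2, flow now 2.
Augment Hall→u4→Exit: bottleneck 8, flow now 10.
No augmenting path remains; maximum flow = 10.
In the residual graph, reachable from Hall: {Hall, u1, u2, u3, u4}.
Min-cut edges: Hall→Exit (2), u4→Exit (8); capacity 2 + 8 = 10.
This cut is saturated, so no flow can exceed 10.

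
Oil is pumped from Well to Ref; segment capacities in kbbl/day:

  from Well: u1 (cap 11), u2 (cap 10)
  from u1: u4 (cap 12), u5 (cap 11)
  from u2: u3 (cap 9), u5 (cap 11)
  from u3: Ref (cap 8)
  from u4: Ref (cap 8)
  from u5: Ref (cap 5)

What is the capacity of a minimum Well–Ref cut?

21

Augment Well→u1→u4→Ref: bottleneck 8, flow now 8.
Augment Well→u1→u5→Ref: bottleneck 3, flow now 11.
Augment Well→u2→u3→Ref: bottleneck 8, flow now 19.
Augment Well→u2→u5→Ref: bottleneck 2, flow now 21.
No augmenting path remains; maximum flow = 21.
By max-flow min-cut, the minimum cut capacity equals the max flow.
In the residual graph, reachable from Well: {Well}.
Min-cut edges: Well→u1 (11), Well→u2 (10); capacity 11 + 10 = 21.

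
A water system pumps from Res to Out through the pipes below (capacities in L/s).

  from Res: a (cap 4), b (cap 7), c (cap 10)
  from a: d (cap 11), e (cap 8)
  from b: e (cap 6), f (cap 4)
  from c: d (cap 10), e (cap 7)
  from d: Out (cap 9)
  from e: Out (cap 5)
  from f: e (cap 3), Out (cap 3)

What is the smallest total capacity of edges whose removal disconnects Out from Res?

Augment Res→a→d→Out: bottleneck 4, flow now 4.
Augment Res→b→e→Out: bottleneck 5, flow now 9.
Augment Res→b→f→Out: bottleneck 2, flow now 11.
Augment Res→c→d→Out: bottleneck 5, flow now 16.
Augment Res→c→e→b→f→Out: bottleneck 1, flow now 17. (uses reverse residual edge)
No augmenting path remains; maximum flow = 17.
By max-flow min-cut, the minimum cut capacity equals the max flow.
In the residual graph, reachable from Res: {Res, a, b, c, d, e, f}.
Min-cut edges: d→Out (9), e→Out (5), f→Out (3); capacity 9 + 5 + 3 = 17.

17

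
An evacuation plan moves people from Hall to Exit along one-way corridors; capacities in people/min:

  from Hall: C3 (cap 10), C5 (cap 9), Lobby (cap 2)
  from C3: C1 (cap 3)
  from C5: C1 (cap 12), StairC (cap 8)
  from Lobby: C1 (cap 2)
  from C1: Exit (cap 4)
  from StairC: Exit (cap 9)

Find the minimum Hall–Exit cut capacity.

Augment Hall→C3→C1→Exit: bottleneck 3, flow now 3.
Augment Hall→C5→C1→Exit: bottleneck 1, flow now 4.
Augment Hall→C5→StairC→Exit: bottleneck 8, flow now 12.
No augmenting path remains; maximum flow = 12.
By max-flow min-cut, the minimum cut capacity equals the max flow.
In the residual graph, reachable from Hall: {Hall, C3, C5, Lobby, C1}.
Min-cut edges: C5→StairC (8), C1→Exit (4); capacity 8 + 4 = 12.

12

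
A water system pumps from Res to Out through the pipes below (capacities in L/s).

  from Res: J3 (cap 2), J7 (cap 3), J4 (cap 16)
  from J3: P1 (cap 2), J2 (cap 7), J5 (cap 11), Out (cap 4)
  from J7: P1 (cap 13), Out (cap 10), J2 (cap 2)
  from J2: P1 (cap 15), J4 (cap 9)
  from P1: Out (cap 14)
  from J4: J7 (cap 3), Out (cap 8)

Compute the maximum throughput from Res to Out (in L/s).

16

Augment Res→J3→Out: bottleneck 2, flow now 2.
Augment Res→J7→Out: bottleneck 3, flow now 5.
Augment Res→J4→Out: bottleneck 8, flow now 13.
Augment Res→J4→J7→Out: bottleneck 3, flow now 16.
No augmenting path remains; maximum flow = 16.
In the residual graph, reachable from Res: {Res, J4}.
Min-cut edges: Res→J3 (2), Res→J7 (3), J4→J7 (3), J4→Out (8); capacity 2 + 3 + 3 + 8 = 16.
This cut is saturated, so no flow can exceed 16.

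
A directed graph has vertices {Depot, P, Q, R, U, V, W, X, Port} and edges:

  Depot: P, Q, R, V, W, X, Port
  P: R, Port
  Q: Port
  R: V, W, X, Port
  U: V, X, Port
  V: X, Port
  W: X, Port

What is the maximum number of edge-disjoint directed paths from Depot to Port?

Assign every edge capacity 1; by Menger, the answer equals the max flow.
Path Depot→Port (+1); total 1.
Path Depot→P→Port (+1); total 2.
Path Depot→Q→Port (+1); total 3.
Path Depot→R→Port (+1); total 4.
Path Depot→V→Port (+1); total 5.
Path Depot→W→Port (+1); total 6.
No residual Depot→Port path; max flow = 6.
Certifying cut of size 6: {Depot→P, Depot→Port, Depot→Q, Depot→R, Depot→V, Depot→W}.

6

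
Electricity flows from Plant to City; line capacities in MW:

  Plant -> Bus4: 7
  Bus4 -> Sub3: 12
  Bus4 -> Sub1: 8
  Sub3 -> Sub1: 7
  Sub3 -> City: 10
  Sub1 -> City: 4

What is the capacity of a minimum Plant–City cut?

Augment Plant→Bus4→Sub1→City: bottleneck 4, flow now 4.
Augment Plant→Bus4→Sub3→City: bottleneck 3, flow now 7.
No augmenting path remains; maximum flow = 7.
By max-flow min-cut, the minimum cut capacity equals the max flow.
In the residual graph, reachable from Plant: {Plant}.
Min-cut edges: Plant→Bus4 (7); capacity 7 = 7.

7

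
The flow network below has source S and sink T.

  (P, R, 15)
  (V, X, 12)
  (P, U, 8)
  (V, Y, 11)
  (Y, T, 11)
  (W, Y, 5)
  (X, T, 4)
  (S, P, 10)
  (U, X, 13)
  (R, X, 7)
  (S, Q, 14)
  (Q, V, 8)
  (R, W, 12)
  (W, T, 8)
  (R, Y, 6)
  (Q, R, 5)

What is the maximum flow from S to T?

Augment S→P→R→W→T: bottleneck 8, flow now 8.
Augment S→P→R→X→T: bottleneck 2, flow now 10.
Augment S→Q→R→X→T: bottleneck 2, flow now 12.
Augment S→Q→R→Y→T: bottleneck 3, flow now 15.
Augment S→Q→V→Y→T: bottleneck 8, flow now 23.
No augmenting path remains; maximum flow = 23.
In the residual graph, reachable from S: {S, Q}.
Min-cut edges: S→P (10), Q→R (5), Q→V (8); capacity 10 + 5 + 8 = 23.
This cut is saturated, so no flow can exceed 23.

23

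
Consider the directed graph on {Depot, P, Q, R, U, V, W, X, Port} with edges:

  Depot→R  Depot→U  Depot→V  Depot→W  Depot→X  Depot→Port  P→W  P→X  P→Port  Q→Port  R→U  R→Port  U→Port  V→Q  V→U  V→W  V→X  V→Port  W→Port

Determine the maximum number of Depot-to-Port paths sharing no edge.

Assign every edge capacity 1; by Menger, the answer equals the max flow.
Path Depot→Port (+1); total 1.
Path Depot→R→Port (+1); total 2.
Path Depot→U→Port (+1); total 3.
Path Depot→V→Port (+1); total 4.
Path Depot→W→Port (+1); total 5.
No residual Depot→Port path; max flow = 5.
Certifying cut of size 5: {Depot→Port, Depot→R, Depot→U, Depot→V, Depot→W}.

5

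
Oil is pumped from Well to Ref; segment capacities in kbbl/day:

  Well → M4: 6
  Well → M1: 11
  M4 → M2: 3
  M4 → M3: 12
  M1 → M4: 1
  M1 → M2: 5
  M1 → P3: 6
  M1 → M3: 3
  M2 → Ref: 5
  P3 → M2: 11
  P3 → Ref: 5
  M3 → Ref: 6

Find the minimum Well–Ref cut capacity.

16

Augment Well→M4→M2→Ref: bottleneck 3, flow now 3.
Augment Well→M4→M3→Ref: bottleneck 3, flow now 6.
Augment Well→M1→M2→Ref: bottleneck 2, flow now 8.
Augment Well→M1→P3→Ref: bottleneck 5, flow now 13.
Augment Well→M1→M3→Ref: bottleneck 3, flow now 16.
No augmenting path remains; maximum flow = 16.
By max-flow min-cut, the minimum cut capacity equals the max flow.
In the residual graph, reachable from Well: {Well, M4, M1, M2, P3, M3}.
Min-cut edges: M2→Ref (5), P3→Ref (5), M3→Ref (6); capacity 5 + 5 + 6 = 16.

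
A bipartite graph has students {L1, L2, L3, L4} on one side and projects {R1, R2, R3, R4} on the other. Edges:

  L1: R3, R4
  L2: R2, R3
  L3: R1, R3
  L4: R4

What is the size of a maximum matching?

Unit-capacity flow: source→left, listed edges, right→sink; max matching = max flow.
Augmenting path L1→R3 (+1); matched 1.
Augmenting path L2→R2 (+1); matched 2.
Augmenting path L3→R1 (+1); matched 3.
Augmenting path L4→R4 (+1); matched 4.
No augmenting path remains; maximum matching = 4.
König certificate: {L1, L2, L3, L4} is a vertex cover of size 4 (every listed pair touches it), so no matching can be larger.

4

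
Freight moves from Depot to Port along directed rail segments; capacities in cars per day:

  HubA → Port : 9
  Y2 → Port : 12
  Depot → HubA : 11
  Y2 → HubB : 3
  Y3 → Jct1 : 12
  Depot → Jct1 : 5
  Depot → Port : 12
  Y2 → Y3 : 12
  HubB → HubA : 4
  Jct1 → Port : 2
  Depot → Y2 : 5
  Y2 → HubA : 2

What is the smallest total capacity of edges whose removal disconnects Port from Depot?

28

Augment Depot→Port: bottleneck 12, flow now 12.
Augment Depot→Y2→Port: bottleneck 5, flow now 17.
Augment Depot→HubA→Port: bottleneck 9, flow now 26.
Augment Depot→Jct1→Port: bottleneck 2, flow now 28.
No augmenting path remains; maximum flow = 28.
By max-flow min-cut, the minimum cut capacity equals the max flow.
In the residual graph, reachable from Depot: {Depot, HubA, Jct1}.
Min-cut edges: Depot→Y2 (5), Depot→Port (12), HubA→Port (9), Jct1→Port (2); capacity 5 + 12 + 9 + 2 = 28.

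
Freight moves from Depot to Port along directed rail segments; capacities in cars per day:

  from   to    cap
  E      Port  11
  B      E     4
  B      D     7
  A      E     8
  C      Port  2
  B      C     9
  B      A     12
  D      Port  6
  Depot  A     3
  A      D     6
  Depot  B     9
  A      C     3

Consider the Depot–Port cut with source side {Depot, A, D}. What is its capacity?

26

Edges leaving {Depot, A, D}: Depot→B (9), A→C (3), A→E (8), D→Port (6).
Cut capacity = 9 + 3 + 8 + 6 = 26.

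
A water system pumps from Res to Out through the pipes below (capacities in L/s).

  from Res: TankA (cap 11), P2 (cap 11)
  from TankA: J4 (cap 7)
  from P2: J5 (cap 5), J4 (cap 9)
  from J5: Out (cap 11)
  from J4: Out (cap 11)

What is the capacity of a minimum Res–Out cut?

Augment Res→TankA→J4→Out: bottleneck 7, flow now 7.
Augment Res→P2→J5→Out: bottleneck 5, flow now 12.
Augment Res→P2→J4→Out: bottleneck 4, flow now 16.
No augmenting path remains; maximum flow = 16.
By max-flow min-cut, the minimum cut capacity equals the max flow.
In the residual graph, reachable from Res: {Res, TankA, P2, J4}.
Min-cut edges: P2→J5 (5), J4→Out (11); capacity 5 + 11 = 16.

16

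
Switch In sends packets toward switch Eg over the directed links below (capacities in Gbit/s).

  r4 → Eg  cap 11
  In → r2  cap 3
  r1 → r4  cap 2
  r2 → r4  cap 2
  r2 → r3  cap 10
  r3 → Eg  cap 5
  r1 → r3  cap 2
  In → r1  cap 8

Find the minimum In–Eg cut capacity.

Augment In→r1→r3→Eg: bottleneck 2, flow now 2.
Augment In→r1→r4→Eg: bottleneck 2, flow now 4.
Augment In→r2→r3→Eg: bottleneck 3, flow now 7.
No augmenting path remains; maximum flow = 7.
By max-flow min-cut, the minimum cut capacity equals the max flow.
In the residual graph, reachable from In: {In, r1}.
Min-cut edges: In→r2 (3), r1→r3 (2), r1→r4 (2); capacity 3 + 2 + 2 = 7.

7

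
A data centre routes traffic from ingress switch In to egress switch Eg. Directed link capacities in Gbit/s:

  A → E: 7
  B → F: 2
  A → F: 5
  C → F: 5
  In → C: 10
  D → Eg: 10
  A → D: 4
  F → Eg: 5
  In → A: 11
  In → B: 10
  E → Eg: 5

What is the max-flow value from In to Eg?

Augment In→A→D→Eg: bottleneck 4, flow now 4.
Augment In→A→E→Eg: bottleneck 5, flow now 9.
Augment In→A→F→Eg: bottleneck 2, flow now 11.
Augment In→B→F→Eg: bottleneck 2, flow now 13.
Augment In→C→F→Eg: bottleneck 1, flow now 14.
No augmenting path remains; maximum flow = 14.
In the residual graph, reachable from In: {In, A, B, C, E, F}.
Min-cut edges: A→D (4), E→Eg (5), F→Eg (5); capacity 4 + 5 + 5 = 14.
This cut is saturated, so no flow can exceed 14.

14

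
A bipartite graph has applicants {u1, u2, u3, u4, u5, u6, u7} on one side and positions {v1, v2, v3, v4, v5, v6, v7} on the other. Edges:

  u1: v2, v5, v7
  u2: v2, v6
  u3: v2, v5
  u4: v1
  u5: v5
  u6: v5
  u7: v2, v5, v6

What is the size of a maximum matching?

Unit-capacity flow: source→left, listed edges, right→sink; max matching = max flow.
Augmenting path u1→v2 (+1); matched 1.
Augmenting path u2→v6 (+1); matched 2.
Augmenting path u3→v5 (+1); matched 3.
Augmenting path u4→v1 (+1); matched 4.
Augmenting path u7→v2→u1→v7 (+1); matched 5.
No augmenting path remains; maximum matching = 5.
König certificate: {u1, u4, v2, v5, v6} is a vertex cover of size 5 (every listed pair touches it), so no matching can be larger.

5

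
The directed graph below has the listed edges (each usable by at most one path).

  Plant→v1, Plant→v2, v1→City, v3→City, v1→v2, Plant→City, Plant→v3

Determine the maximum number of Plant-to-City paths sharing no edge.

3

Assign every edge capacity 1; by Menger, the answer equals the max flow.
Path Plant→City (+1); total 1.
Path Plant→v1→City (+1); total 2.
Path Plant→v3→City (+1); total 3.
No residual Plant→City path; max flow = 3.
Certifying cut of size 3: {Plant→City, Plant→v1, Plant→v3}.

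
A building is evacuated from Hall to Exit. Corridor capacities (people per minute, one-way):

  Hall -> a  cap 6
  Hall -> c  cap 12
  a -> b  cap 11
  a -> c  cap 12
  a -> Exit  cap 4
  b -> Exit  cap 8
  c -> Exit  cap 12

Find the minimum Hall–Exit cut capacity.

18

Augment Hall→a→Exit: bottleneck 4, flow now 4.
Augment Hall→c→Exit: bottleneck 12, flow now 16.
Augment Hall→a→b→Exit: bottleneck 2, flow now 18.
No augmenting path remains; maximum flow = 18.
By max-flow min-cut, the minimum cut capacity equals the max flow.
In the residual graph, reachable from Hall: {Hall}.
Min-cut edges: Hall→a (6), Hall→c (12); capacity 6 + 12 = 18.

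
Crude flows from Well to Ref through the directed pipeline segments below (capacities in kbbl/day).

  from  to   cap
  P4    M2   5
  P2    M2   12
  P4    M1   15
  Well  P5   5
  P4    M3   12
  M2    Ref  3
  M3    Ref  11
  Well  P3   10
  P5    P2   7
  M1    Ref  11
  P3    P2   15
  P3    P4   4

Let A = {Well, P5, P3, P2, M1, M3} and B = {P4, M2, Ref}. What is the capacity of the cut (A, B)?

Edges leaving {Well, P5, P3, P2, M1, M3}: P3→P4 (4), P2→M2 (12), M1→Ref (11), M3→Ref (11).
Cut capacity = 4 + 12 + 11 + 11 = 38.

38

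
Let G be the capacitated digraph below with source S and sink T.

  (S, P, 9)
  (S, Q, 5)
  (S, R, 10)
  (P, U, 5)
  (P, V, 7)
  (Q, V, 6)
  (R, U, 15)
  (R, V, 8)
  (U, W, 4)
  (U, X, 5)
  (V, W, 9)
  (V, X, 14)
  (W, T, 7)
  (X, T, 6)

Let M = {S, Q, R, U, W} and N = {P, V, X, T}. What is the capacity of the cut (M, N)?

Edges leaving {S, Q, R, U, W}: S→P (9), Q→V (6), R→V (8), U→X (5), W→T (7).
Cut capacity = 9 + 6 + 8 + 5 + 7 = 35.

35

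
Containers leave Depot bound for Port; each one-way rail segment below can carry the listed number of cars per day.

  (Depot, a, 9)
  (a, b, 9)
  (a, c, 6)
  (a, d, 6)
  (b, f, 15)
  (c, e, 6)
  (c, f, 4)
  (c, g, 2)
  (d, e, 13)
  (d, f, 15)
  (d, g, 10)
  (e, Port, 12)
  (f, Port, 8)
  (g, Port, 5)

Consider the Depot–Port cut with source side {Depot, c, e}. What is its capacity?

27

Edges leaving {Depot, c, e}: Depot→a (9), c→f (4), c→g (2), e→Port (12).
Cut capacity = 9 + 4 + 2 + 12 = 27.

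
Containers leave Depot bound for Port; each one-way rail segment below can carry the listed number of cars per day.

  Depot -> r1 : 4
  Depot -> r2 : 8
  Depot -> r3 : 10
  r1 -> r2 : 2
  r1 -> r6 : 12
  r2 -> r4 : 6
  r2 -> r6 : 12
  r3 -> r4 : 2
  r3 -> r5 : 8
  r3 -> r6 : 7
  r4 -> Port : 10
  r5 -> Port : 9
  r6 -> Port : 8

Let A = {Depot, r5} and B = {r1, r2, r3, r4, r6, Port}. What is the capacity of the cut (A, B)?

31

Edges leaving {Depot, r5}: Depot→r1 (4), Depot→r2 (8), Depot→r3 (10), r5→Port (9).
Cut capacity = 4 + 8 + 10 + 9 = 31.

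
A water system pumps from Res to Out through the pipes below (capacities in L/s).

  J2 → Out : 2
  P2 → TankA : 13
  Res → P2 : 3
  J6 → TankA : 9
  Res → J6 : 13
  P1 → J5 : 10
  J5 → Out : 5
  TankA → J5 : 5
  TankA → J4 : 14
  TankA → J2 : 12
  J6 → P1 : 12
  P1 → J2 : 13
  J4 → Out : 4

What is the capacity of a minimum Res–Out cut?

Augment Res→P2→TankA→J5→Out: bottleneck 3, flow now 3.
Augment Res→J6→TankA→J5→Out: bottleneck 2, flow now 5.
Augment Res→J6→TankA→J2→Out: bottleneck 2, flow now 7.
Augment Res→J6→TankA→J4→Out: bottleneck 4, flow now 11.
No augmenting path remains; maximum flow = 11.
By max-flow min-cut, the minimum cut capacity equals the max flow.
In the residual graph, reachable from Res: {Res, P2, J6, TankA, P1, J5, J2, J4}.
Min-cut edges: J5→Out (5), J2→Out (2), J4→Out (4); capacity 5 + 2 + 4 = 11.

11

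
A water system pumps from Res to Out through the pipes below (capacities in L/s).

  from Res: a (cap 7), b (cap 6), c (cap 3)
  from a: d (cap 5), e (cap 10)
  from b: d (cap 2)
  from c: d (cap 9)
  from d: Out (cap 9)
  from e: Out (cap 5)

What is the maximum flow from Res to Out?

12

Augment Res→a→d→Out: bottleneck 5, flow now 5.
Augment Res→a→e→Out: bottleneck 2, flow now 7.
Augment Res→b→d→Out: bottleneck 2, flow now 9.
Augment Res→c→d→Out: bottleneck 2, flow now 11.
Augment Res→c→d→a→e→Out: bottleneck 1, flow now 12. (uses reverse residual edge)
No augmenting path remains; maximum flow = 12.
In the residual graph, reachable from Res: {Res, b}.
Min-cut edges: Res→a (7), Res→c (3), b→d (2); capacity 7 + 3 + 2 = 12.
This cut is saturated, so no flow can exceed 12.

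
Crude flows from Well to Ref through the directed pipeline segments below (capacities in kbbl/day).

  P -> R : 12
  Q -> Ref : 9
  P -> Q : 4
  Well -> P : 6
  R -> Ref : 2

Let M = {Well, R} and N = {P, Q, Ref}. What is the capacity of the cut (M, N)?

Edges leaving {Well, R}: Well→P (6), R→Ref (2).
Cut capacity = 6 + 2 = 8.

8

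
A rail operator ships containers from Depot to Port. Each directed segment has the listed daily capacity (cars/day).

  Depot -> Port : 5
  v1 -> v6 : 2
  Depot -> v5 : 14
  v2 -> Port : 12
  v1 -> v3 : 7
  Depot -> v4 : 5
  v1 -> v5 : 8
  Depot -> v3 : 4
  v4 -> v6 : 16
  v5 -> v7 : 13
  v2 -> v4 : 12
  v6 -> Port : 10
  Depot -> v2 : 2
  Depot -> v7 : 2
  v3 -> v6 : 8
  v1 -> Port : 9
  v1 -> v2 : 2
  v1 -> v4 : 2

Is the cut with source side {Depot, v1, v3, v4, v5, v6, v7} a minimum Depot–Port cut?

Given cut capacity: 2 + 5 + 2 + 9 + 10 = 28.
Augment Depot→Port: bottleneck 5, flow now 5.
Augment Depot→v2→Port: bottleneck 2, flow now 7.
Augment Depot→v3→v6→Port: bottleneck 4, flow now 11.
Augment Depot→v4→v6→Port: bottleneck 5, flow now 16.
No augmenting path remains; maximum flow = 16.
In the residual graph, reachable from Depot: {Depot, v5, v7}.
Min-cut edges: Depot→v2 (2), Depot→v3 (4), Depot→v4 (5), Depot→Port (5); capacity 2 + 4 + 5 + 5 = 16.
Cut capacity 28 exceeds the max flow 16, so it is not minimum.

No — its capacity is 28, but the minimum cut has capacity 16.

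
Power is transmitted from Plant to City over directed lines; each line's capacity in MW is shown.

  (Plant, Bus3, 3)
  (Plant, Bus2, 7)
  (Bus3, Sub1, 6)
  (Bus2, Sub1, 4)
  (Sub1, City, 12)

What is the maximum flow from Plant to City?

Augment Plant→Bus3→Sub1→City: bottleneck 3, flow now 3.
Augment Plant→Bus2→Sub1→City: bottleneck 4, flow now 7.
No augmenting path remains; maximum flow = 7.
In the residual graph, reachable from Plant: {Plant, Bus2}.
Min-cut edges: Plant→Bus3 (3), Bus2→Sub1 (4); capacity 3 + 4 = 7.
This cut is saturated, so no flow can exceed 7.

7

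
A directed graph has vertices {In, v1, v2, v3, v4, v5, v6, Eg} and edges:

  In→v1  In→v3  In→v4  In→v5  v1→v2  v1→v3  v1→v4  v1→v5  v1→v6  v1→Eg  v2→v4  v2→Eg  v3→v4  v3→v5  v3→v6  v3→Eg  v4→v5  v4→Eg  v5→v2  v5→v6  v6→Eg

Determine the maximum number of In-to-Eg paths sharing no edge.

4

Assign every edge capacity 1; by Menger, the answer equals the max flow.
Path In→v1→Eg (+1); total 1.
Path In→v3→Eg (+1); total 2.
Path In→v4→Eg (+1); total 3.
Path In→v5→v2→Eg (+1); total 4.
No residual In→Eg path; max flow = 4.
Certifying cut of size 4: {In→v1, In→v3, In→v4, In→v5}.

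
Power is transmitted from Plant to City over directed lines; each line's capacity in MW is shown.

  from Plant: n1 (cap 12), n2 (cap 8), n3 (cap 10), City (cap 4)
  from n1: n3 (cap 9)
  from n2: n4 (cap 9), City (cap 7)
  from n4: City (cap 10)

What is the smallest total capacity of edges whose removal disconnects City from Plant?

Augment Plant→City: bottleneck 4, flow now 4.
Augment Plant→n2→City: bottleneck 7, flow now 11.
Augment Plant→n2→n4→City: bottleneck 1, flow now 12.
No augmenting path remains; maximum flow = 12.
By max-flow min-cut, the minimum cut capacity equals the max flow.
In the residual graph, reachable from Plant: {Plant, n1, n3}.
Min-cut edges: Plant→n2 (8), Plant→City (4); capacity 8 + 4 = 12.

12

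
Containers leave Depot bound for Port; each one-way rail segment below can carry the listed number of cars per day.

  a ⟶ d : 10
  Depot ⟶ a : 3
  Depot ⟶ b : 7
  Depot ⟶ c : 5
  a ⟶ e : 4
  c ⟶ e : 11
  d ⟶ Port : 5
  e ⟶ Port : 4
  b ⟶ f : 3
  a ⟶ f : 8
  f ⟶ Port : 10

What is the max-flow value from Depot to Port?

10

Augment Depot→a→d→Port: bottleneck 3, flow now 3.
Augment Depot→b→f→Port: bottleneck 3, flow now 6.
Augment Depot→c→e→Port: bottleneck 4, flow now 10.
No augmenting path remains; maximum flow = 10.
In the residual graph, reachable from Depot: {Depot, b, c, e}.
Min-cut edges: Depot→a (3), b→f (3), e→Port (4); capacity 3 + 3 + 4 = 10.
This cut is saturated, so no flow can exceed 10.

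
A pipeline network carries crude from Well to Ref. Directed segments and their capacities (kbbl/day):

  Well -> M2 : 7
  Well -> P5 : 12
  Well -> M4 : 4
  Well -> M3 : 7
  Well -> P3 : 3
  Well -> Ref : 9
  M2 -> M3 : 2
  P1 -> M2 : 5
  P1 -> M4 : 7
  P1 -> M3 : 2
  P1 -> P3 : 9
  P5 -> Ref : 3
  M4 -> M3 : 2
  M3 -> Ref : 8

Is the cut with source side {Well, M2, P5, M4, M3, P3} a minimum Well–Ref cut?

Given cut capacity: 9 + 3 + 8 = 20.
Augment Well→Ref: bottleneck 9, flow now 9.
Augment Well→P5→Ref: bottleneck 3, flow now 12.
Augment Well→M3→Ref: bottleneck 7, flow now 19.
Augment Well→M2→M3→Ref: bottleneck 1, flow now 20.
No augmenting path remains; maximum flow = 20.
Cut capacity 20 equals the max flow, so it is a minimum cut.

Yes — it is a minimum cut (capacity 20).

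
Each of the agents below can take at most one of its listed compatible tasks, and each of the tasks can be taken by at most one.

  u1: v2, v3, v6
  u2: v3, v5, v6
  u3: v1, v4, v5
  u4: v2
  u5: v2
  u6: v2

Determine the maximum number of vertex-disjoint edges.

Unit-capacity flow: source→left, listed edges, right→sink; max matching = max flow.
Augmenting path u1→v2 (+1); matched 1.
Augmenting path u2→v3 (+1); matched 2.
Augmenting path u3→v1 (+1); matched 3.
Augmenting path u4→v2→u1→v6 (+1); matched 4.
No augmenting path remains; maximum matching = 4.
König certificate: {u1, u2, u3, v2} is a vertex cover of size 4 (every listed pair touches it), so no matching can be larger.

4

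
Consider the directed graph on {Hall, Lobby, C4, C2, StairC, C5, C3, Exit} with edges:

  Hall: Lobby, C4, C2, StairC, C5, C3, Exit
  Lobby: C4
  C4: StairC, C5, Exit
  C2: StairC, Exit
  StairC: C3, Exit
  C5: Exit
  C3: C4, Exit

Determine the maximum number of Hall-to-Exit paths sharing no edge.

Assign every edge capacity 1; by Menger, the answer equals the max flow.
Path Hall→Exit (+1); total 1.
Path Hall→C4→Exit (+1); total 2.
Path Hall→C2→Exit (+1); total 3.
Path Hall→StairC→Exit (+1); total 4.
Path Hall→C5→Exit (+1); total 5.
Path Hall→C3→Exit (+1); total 6.
No residual Hall→Exit path; max flow = 6.
Certifying cut of size 6: {C3→Exit, C4→Exit, C5→Exit, Hall→C2, Hall→Exit, StairC→Exit}.

6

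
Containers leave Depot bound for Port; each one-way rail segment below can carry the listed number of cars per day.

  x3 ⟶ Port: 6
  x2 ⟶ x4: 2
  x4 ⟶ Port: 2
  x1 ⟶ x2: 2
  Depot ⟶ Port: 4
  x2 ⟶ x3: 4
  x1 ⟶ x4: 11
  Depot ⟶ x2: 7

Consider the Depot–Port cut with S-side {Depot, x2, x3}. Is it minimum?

No — its capacity is 12, but the minimum cut has capacity 10.

Given cut capacity: 4 + 2 + 6 = 12.
Augment Depot→Port: bottleneck 4, flow now 4.
Augment Depot→x2→x3→Port: bottleneck 4, flow now 8.
Augment Depot→x2→x4→Port: bottleneck 2, flow now 10.
No augmenting path remains; maximum flow = 10.
In the residual graph, reachable from Depot: {Depot, x2}.
Min-cut edges: Depot→Port (4), x2→x3 (4), x2→x4 (2); capacity 4 + 4 + 2 = 10.
Cut capacity 12 exceeds the max flow 10, so it is not minimum.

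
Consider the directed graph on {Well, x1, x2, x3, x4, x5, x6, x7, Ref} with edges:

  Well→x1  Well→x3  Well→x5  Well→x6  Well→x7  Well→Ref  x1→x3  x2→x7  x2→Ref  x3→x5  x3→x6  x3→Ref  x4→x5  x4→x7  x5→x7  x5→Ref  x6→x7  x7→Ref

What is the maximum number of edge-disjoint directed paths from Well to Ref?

Assign every edge capacity 1; by Menger, the answer equals the max flow.
Path Well→Ref (+1); total 1.
Path Well→x3→Ref (+1); total 2.
Path Well→x5→Ref (+1); total 3.
Path Well→x7→Ref (+1); total 4.
No residual Well→Ref path; max flow = 4.
Certifying cut of size 4: {Well→Ref, x3→Ref, x5→Ref, x7→Ref}.

4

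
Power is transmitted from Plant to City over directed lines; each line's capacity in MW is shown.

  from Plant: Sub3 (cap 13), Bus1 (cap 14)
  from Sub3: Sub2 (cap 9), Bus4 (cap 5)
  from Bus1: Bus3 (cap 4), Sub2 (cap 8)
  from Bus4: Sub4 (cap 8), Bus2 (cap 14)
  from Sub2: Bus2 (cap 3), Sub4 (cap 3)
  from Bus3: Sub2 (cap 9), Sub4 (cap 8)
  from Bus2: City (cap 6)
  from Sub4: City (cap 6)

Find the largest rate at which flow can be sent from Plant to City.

Augment Plant→Sub3→Bus4→Bus2→City: bottleneck 5, flow now 5.
Augment Plant→Sub3→Sub2→Bus2→City: bottleneck 1, flow now 6.
Augment Plant→Sub3→Sub2→Sub4→City: bottleneck 3, flow now 9.
Augment Plant→Bus1→Bus3→Sub4→City: bottleneck 3, flow now 12.
No augmenting path remains; maximum flow = 12.
In the residual graph, reachable from Plant: {Plant, Sub3, Bus1, Bus4, Sub2, Bus3, Bus2, Sub4}.
Min-cut edges: Bus2→City (6), Sub4→City (6); capacity 6 + 6 = 12.
This cut is saturated, so no flow can exceed 12.

12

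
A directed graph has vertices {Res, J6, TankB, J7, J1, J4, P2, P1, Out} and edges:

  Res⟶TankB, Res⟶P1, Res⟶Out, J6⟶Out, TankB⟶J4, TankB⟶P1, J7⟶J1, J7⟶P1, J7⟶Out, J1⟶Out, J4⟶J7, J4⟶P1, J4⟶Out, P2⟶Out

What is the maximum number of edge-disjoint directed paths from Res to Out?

Assign every edge capacity 1; by Menger, the answer equals the max flow.
Path Res→Out (+1); total 1.
Path Res→TankB→J4→Out (+1); total 2.
No residual Res→Out path; max flow = 2.
Certifying cut of size 2: {Res→Out, Res→TankB}.

2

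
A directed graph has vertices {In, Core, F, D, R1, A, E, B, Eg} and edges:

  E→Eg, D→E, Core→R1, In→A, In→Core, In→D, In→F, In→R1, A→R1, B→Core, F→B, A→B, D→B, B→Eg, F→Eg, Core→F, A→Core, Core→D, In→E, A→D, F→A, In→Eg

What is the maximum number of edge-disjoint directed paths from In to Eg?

4

Assign every edge capacity 1; by Menger, the answer equals the max flow.
Path In→Eg (+1); total 1.
Path In→F→Eg (+1); total 2.
Path In→E→Eg (+1); total 3.
Path In→D→B→Eg (+1); total 4.
No residual In→Eg path; max flow = 4.
Certifying cut of size 4: {B→Eg, E→Eg, F→Eg, In→Eg}.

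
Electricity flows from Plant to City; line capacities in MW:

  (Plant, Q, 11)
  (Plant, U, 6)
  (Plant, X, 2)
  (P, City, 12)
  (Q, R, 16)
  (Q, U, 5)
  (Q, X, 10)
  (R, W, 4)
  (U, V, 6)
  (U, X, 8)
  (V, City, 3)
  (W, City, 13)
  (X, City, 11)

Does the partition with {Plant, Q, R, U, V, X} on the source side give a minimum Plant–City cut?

Given cut capacity: 4 + 3 + 11 = 18.
Augment Plant→X→City: bottleneck 2, flow now 2.
Augment Plant→Q→X→City: bottleneck 9, flow now 11.
Augment Plant→U→V→City: bottleneck 3, flow now 14.
Augment Plant→Q→R→W→City: bottleneck 2, flow now 16.
Augment Plant→U→X→Q→R→W→City: bottleneck 2, flow now 18. (uses reverse residual edge)
No augmenting path remains; maximum flow = 18.
Cut capacity 18 equals the max flow, so it is a minimum cut.

Yes — it is a minimum cut (capacity 18).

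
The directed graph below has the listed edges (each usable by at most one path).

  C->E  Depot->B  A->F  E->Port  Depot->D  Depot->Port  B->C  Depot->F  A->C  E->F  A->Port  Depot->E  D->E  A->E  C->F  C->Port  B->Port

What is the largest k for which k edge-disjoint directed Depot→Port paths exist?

3

Assign every edge capacity 1; by Menger, the answer equals the max flow.
Path Depot→Port (+1); total 1.
Path Depot→B→Port (+1); total 2.
Path Depot→E→Port (+1); total 3.
No residual Depot→Port path; max flow = 3.
Certifying cut of size 3: {Depot→B, Depot→Port, E→Port}.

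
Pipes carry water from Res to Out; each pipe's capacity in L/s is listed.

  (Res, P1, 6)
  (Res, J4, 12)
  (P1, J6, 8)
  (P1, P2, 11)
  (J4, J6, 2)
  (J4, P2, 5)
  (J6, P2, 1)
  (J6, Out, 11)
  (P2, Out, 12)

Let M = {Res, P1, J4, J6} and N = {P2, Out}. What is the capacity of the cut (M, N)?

28

Edges leaving {Res, P1, J4, J6}: P1→P2 (11), J4→P2 (5), J6→P2 (1), J6→Out (11).
Cut capacity = 11 + 5 + 1 + 11 = 28.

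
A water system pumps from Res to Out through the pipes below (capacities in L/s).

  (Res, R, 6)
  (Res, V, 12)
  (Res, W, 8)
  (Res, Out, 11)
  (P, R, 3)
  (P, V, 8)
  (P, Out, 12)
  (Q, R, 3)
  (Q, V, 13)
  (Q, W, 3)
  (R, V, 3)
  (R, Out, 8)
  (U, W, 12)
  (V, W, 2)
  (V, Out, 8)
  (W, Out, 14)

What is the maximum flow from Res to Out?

Augment Res→Out: bottleneck 11, flow now 11.
Augment Res→R→Out: bottleneck 6, flow now 17.
Augment Res→V→Out: bottleneck 8, flow now 25.
Augment Res→W→Out: bottleneck 8, flow now 33.
Augment Res→V→W→Out: bottleneck 2, flow now 35.
No augmenting path remains; maximum flow = 35.
In the residual graph, reachable from Res: {Res, V}.
Min-cut edges: Res→R (6), Res→W (8), Res→Out (11), V→W (2), V→Out (8); capacity 6 + 8 + 11 + 2 + 8 = 35.
This cut is saturated, so no flow can exceed 35.

35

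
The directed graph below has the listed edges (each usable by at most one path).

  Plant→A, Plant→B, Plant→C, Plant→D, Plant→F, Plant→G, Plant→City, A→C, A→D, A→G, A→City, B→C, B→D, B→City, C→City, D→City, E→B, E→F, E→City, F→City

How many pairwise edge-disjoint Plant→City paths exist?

6

Assign every edge capacity 1; by Menger, the answer equals the max flow.
Path Plant→City (+1); total 1.
Path Plant→A→City (+1); total 2.
Path Plant→B→City (+1); total 3.
Path Plant→C→City (+1); total 4.
Path Plant→D→City (+1); total 5.
Path Plant→F→City (+1); total 6.
No residual Plant→City path; max flow = 6.
Certifying cut of size 6: {Plant→A, Plant→B, Plant→C, Plant→City, Plant→D, Plant→F}.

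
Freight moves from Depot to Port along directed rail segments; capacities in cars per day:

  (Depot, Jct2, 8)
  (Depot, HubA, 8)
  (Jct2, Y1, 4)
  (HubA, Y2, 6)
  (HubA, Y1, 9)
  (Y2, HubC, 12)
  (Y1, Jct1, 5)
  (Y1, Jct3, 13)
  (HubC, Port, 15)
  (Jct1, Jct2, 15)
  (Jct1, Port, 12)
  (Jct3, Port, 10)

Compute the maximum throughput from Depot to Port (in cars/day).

Augment Depot→Jct2→Y1→Jct1→Port: bottleneck 4, flow now 4.
Augment Depot→HubA→Y2→HubC→Port: bottleneck 6, flow now 10.
Augment Depot→HubA→Y1→Jct1→Port: bottleneck 1, flow now 11.
Augment Depot→HubA→Y1→Jct3→Port: bottleneck 1, flow now 12.
No augmenting path remains; maximum flow = 12.
In the residual graph, reachable from Depot: {Depot, Jct2}.
Min-cut edges: Depot→HubA (8), Jct2→Y1 (4); capacity 8 + 4 = 12.
This cut is saturated, so no flow can exceed 12.

12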